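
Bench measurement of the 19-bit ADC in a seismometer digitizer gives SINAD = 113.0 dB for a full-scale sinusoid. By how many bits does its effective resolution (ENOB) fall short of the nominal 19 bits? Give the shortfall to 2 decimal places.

0.52 bits

Effective bits = (113.0 − 1.76)/6.02 = 18.4784.
Lost resolution: 19 − 18.4784 = 0.5216 bits.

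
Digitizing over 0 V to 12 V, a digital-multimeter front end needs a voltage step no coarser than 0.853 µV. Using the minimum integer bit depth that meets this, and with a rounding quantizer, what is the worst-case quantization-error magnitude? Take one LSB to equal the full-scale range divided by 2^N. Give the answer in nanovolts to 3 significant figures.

Full-scale range = 12 V.
Need 2^N ≥ 12 V / 0.853 µV = 1.407e7 → N_min = 24.
One LSB is 12 V / 16777216 = 0.71526 µV.
Max error for round-to-nearest is LSB/2 = 358 nV.

358 nV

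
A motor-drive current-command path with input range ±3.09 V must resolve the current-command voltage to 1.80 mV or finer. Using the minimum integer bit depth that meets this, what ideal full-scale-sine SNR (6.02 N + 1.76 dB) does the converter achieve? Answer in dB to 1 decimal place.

Full-scale range = 3.09 V − (-3.09 V) = 6.18 V.
Need 2^N ≥ 6.18 V / 1.80 mV = 3433 → N_min = 12.
Ideal SNR at N = 12: 6.02·12 + 1.76 = 74.0 dB.

74.0 dB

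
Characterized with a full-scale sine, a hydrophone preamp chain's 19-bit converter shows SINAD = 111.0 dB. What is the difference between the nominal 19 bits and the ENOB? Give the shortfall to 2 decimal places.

0.85 bits

N_eff = (111.0 − 1.76)/6.02 = 18.1462 bits.
Lost resolution: 19 − 18.1462 = 0.8538 bits.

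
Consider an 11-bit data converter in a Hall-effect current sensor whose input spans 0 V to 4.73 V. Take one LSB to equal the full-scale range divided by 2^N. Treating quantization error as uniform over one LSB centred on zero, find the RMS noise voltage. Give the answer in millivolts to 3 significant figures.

0.667 mV

Span = 4.73 V.
LSB = 4.73 V ÷ 2^11 = 4.73/2048 V = 2.3096 mV.
V_rms = LSB/√12 = 2.3096 mV / √12 = 0.667 mV.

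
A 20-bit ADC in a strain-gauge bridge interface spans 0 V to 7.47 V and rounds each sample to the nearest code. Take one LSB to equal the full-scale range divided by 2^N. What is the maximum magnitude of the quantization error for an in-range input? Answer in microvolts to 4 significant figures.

3.562 µV

Full-scale range = 7.47 V.
One LSB is 7.47 V / 1048576 = 7.12395 µV.
Worst-case error for round-to-nearest is half an LSB: 3.562 µV.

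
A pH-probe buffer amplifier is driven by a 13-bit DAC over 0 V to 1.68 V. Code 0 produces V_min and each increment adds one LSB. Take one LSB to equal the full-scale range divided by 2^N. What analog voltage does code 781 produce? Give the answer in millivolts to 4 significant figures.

160.2 mV

Range is 1.68 V. LSB = 1.68 V / 2^13.
V_out = 0 + 781 × (1.68/8192) V
      = 0 V + 0.160166 V = 0.160166 V.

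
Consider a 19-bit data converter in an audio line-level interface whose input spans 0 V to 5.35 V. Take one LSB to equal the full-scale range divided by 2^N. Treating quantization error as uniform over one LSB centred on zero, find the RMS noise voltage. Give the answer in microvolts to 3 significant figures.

Full-scale range = 5.35 V.
LSB = 5.35 V / 2^19 = 10.204 µV.
σ_q = LSB/√12 = 10.204 µV/3.4641 = 2.95 µV.

2.95 µV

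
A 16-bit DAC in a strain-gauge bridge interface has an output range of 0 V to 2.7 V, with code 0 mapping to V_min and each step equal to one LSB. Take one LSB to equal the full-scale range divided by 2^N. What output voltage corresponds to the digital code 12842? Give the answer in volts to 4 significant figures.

0.5291 V

V_FS = 2.7 V. LSB = 2.7 V / 2^16.
V_out = V_min + code × LSB = 0 V + 12842 × 2.7 V / 65536
      = 0 + 0.529074 = 0.529074 V.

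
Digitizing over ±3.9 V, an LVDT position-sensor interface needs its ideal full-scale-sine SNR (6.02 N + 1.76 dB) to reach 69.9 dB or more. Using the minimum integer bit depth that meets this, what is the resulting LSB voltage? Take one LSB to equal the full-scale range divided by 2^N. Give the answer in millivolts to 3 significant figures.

1.90 mV

Range = 3.9 − (-3.9) = 7.8 V.
Solving 6.02 N ≥ 69.9 − 1.76: N ≥ 11.319. Round up → N = 12.
LSB = 7.8 V / 2^12 = 1.90 mV.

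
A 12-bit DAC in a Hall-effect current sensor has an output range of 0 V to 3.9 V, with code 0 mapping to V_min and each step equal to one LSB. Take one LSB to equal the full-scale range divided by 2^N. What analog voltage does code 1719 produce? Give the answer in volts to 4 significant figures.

Span = 3.9 V. LSB = 3.9 V / 2^12.
V_out = V_min + code × LSB = 0 V + 1719 × 3.9 V / 4096
      = 0 + 1.63674 = 1.63674 V.

1.637 V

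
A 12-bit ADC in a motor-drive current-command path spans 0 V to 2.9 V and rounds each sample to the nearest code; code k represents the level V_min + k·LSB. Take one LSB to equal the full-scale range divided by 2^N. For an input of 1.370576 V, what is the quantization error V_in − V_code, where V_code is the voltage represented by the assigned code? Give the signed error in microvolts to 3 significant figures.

V_FS = 2.9 V. LSB = 2.9 V / 2^12 ≈ 0.7080 mV.
(1.370576 − (0)) / LSB = 1.370576 × 4096/2.9 = 1935.8204. Nearest integer: k = 1936.
V_code = 0 + (1936/4096) × 2.9 = 1.370703125 V.
Error = V_in − V_code = 1.370576 − (1.370703125) = −127 µV.

−127 µV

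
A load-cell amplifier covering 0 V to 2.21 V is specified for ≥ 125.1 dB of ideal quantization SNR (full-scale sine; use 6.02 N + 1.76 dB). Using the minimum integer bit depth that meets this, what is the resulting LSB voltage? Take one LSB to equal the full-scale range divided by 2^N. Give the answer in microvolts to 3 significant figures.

V_FS = 2.21 V.
N ≥ (125.1 − 1.76)/6.02 = 20.488 → N_min = 21.
LSB = 2.21 V ÷ 2^21 = 2.21/2097152 V = 1.05 µV.

1.05 µV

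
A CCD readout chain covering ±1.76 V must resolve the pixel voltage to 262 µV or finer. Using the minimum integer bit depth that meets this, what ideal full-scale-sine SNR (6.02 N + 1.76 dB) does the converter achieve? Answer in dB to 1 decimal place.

86.0 dB

Range = 1.76 − (-1.76) = 3.52 V.
Need 2^N ≥ 3.52 V / 262 µV = 13440 → N_min = 14.
6.02(14) + 1.76 = 86.04 dB.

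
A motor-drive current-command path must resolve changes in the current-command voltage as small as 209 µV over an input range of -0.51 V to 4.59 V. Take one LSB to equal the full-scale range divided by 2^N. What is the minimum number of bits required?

15 bits

Full-scale range = 4.59 V − (-0.51 V) = 5.1 V.
Required number of levels: 5.1/209 µV = 24402; smallest N with 2^N ≥ that is 15.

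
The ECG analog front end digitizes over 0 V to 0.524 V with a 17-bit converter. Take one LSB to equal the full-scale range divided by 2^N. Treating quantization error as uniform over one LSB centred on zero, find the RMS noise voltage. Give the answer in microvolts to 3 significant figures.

Span = 0.524 V.
One LSB is 0.524 V / 131072 = 3.9978 µV.
σ_q = LSB/√12 = 3.9978 µV/3.4641 = 1.15 µV.

1.15 µV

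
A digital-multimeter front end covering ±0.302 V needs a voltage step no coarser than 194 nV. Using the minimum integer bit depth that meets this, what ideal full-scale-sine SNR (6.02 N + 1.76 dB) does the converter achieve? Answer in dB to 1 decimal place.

134.2 dB

Range = 0.302 − (-0.302) = 0.604 V.
Levels needed ≥ 0.604/194 nV = 3.113e6. 2^22 = 4194304 suffices, so N_min = 22.
Ideal SNR at N = 22: 6.02·22 + 1.76 = 134.2 dB.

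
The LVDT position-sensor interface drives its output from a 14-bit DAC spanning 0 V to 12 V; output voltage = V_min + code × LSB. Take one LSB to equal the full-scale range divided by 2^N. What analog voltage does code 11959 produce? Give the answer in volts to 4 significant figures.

8.759 V

Full-scale range = 12 V. LSB = 12 V / 2^14.
Output = V_min + (11959/16384) × range = 0 + 0.729919 × 12 V
      = 0 V + 8.75903 V = 8.75903 V.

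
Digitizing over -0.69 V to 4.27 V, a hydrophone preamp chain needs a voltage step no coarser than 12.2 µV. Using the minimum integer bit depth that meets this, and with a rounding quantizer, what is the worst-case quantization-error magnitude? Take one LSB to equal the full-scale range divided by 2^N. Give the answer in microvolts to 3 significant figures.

4.73 µV

Full-scale range = 4.27 V − (-0.69 V) = 4.96 V.
Levels needed ≥ 4.96/12.2 µV = 406600. 2^19 = 524288 suffices, so N_min = 19.
One LSB is 4.96 V / 524288 = 9.4604 µV.
Half an LSB is 4.73 µV.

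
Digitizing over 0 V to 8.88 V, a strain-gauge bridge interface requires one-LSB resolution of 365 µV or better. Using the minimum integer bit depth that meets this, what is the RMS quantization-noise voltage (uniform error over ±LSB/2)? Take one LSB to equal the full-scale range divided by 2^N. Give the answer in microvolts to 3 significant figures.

Span = 8.88 V.
Required number of levels: 8.88/365 µV = 24329; smallest N with 2^N ≥ that is 15.
LSB = 8.88 V ÷ 2^15 = 8.88/32768 V = 271.00 µV.
σ_q = LSB/√12 = 271.00 µV/3.4641 = 78.2 µV.

78.2 µV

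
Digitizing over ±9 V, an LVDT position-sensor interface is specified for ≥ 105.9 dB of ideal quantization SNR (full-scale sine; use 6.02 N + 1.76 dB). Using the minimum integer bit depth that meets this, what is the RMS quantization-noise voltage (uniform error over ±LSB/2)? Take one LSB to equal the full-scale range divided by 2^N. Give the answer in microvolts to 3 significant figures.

19.8 µV

The full-scale span is 9 − (-9) = 18 V.
6.02 N + 1.76 ≥ 105.9 gives N ≥ 17.299, so the minimum integer is 18.
One LSB is 18 V / 262144 = 68.665 µV.
V_rms = LSB/√12 = 19.8 µV.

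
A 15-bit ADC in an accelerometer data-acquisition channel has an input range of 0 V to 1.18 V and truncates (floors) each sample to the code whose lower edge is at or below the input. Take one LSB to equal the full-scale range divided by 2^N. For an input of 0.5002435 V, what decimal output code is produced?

13891

V_FS = 1.18 V. LSB = 1.18 V / 2^15 ≈ 36.01 µV.
code = ⌊(V_in − V_min)/LSB⌋ = ⌊(V_in − V_min) × 2^15 / range⌋
     = ⌊(0.5002435 − (0)) × 32768 / 1.18⌋ = ⌊0.5002435 × 32768/1.18⌋
     = ⌊13891.508⌋ = 13891.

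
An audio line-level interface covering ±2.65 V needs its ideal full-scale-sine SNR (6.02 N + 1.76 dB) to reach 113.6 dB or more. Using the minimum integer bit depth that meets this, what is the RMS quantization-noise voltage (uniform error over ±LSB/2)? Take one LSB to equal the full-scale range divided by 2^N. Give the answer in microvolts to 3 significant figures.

Span: 2.65 V − (-2.65 V) = 5.3 V.
Solving 6.02 N ≥ 113.6 − 1.76: N ≥ 18.578. Round up → N = 19.
One LSB is 5.3 V / 524288 = 10.109 µV.
RMS noise = LSB/√12 = 2.92 µV.

2.92 µV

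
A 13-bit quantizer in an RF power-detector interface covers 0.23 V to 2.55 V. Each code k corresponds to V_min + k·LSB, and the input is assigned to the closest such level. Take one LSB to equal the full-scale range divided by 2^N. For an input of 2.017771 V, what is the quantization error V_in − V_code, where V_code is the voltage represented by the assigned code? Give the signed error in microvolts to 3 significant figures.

Span: 2.55 V − (0.23 V) = 2.32 V. LSB = 2.32 V / 2^13 ≈ 283.2 µV.
Position in LSBs: (2.017771 − (0.23)) × 8192/2.32 = 6312.6810; rounding gives k = 6313.
Reconstructed level: 0.23 + 6313 × 2.32/8192 V = 2.017861328 V.
V_in − V_code = 2.017771 − (2.017861328) = −90.3 µV.

−90.3 µV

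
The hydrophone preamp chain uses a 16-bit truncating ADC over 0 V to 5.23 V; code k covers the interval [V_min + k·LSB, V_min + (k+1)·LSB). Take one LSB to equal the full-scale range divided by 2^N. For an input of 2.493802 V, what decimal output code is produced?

31249

Range is 5.23 V. LSB = 5.23 V / 2^16 ≈ 79.80 µV.
code = ⌊(V_in − V_min)/LSB⌋ = ⌊(V_in − V_min) × 2^16 / range⌋
     = ⌊(2.493802 − (0)) × 65536 / 5.23⌋ = ⌊2.493802 × 65536/5.23⌋
     = ⌊31249.294⌋ = 31249.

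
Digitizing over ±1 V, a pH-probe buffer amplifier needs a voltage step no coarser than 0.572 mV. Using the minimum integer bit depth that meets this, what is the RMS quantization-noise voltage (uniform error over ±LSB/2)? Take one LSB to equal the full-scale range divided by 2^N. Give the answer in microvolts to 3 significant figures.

Span: 1 V − (-1 V) = 2 V.
Need 2^N ≥ 2 V / 0.572 mV = 3497 → N_min = 12.
LSB = 2 V / 2^12 = 488.28 µV.
RMS noise = LSB/√12 = 141 µV.

141 µV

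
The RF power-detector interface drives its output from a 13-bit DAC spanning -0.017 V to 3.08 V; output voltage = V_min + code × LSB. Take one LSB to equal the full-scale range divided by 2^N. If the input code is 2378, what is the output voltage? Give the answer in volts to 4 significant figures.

0.8820 V

Range = 3.08 − (-0.017) = 3.097 V. LSB = 3.097 V / 2^13.
Output = V_min + (2378/8192) × range = -0.017 + 0.290283 × 3.097 V
      = -0.017 + 0.899007 = 0.882007 V.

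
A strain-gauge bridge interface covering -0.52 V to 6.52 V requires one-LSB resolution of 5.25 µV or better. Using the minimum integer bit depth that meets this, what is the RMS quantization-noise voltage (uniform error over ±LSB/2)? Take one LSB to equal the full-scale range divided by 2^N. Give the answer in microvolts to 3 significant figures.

The full-scale span is 6.52 − (-0.52) = 7.04 V.
Need 2^N ≥ 7.04 V / 5.25 µV = 1.341e6 → N_min = 21.
One LSB is 7.04 V / 2097152 = 3.3569 µV.
σ_q = LSB/√12 = 3.3569 µV/3.4641 = 0.969 µV.

0.969 µV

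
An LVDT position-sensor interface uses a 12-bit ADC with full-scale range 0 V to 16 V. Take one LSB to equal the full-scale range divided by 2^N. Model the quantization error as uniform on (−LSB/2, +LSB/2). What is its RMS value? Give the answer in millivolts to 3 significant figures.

1.13 mV

V_FS = 16 V.
LSB = 16 V / 2^12 = 3.9063 mV.
RMS of a uniform error over width LSB is LSB/√12 = 1.13 mV.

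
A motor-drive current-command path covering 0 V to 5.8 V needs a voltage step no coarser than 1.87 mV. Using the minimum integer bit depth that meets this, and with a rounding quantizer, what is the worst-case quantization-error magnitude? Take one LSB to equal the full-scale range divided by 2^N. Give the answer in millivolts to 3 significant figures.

0.708 mV

Span = 5.8 V.
5.8 V / 1.87 mV = 3102. Since 2^11 = 2048 and 2^12 = 4096, N = 12.
LSB = 5.8 V / 2^12 = 1.4160 mV.
Half an LSB is 0.708 mV.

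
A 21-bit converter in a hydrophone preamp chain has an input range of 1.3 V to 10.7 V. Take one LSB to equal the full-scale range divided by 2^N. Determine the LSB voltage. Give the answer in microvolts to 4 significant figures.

4.482 µV

Full-scale range = 10.7 V − (1.3 V) = 9.4 V.
2^21 = 2097152 levels.
LSB = 9.4 V / 2^21 = 4.482 µV.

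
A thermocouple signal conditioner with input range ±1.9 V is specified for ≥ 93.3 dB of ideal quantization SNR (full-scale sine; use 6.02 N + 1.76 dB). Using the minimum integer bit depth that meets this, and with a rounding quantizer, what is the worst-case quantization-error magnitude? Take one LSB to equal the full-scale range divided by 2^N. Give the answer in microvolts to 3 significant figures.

29.0 µV

Full-scale range = 1.9 V − (-1.9 V) = 3.8 V.
Solving 6.02 N ≥ 93.3 − 1.76: N ≥ 15.206. Round up → N = 16.
LSB = 3.8 V / 2^16 = 57.983 µV.
|e|_max = LSB/2 = 29.0 µV.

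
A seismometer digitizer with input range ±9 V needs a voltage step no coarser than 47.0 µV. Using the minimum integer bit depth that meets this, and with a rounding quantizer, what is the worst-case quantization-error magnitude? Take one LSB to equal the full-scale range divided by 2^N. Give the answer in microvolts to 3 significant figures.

17.2 µV

Span: 9 V − (-9 V) = 18 V.
Need 2^N ≥ 18 V / 47.0 µV = 383000 → N_min = 19.
Step size = 18/524288 V = 34.332 µV.
Max error for round-to-nearest is LSB/2 = 17.2 µV.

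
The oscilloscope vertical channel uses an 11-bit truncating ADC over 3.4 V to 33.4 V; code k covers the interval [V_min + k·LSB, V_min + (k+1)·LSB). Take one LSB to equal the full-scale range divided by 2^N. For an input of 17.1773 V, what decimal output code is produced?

Range = 33.4 − (3.4) = 30 V. LSB = 30 V / 2^11 ≈ 14.65 mV.
V_in − V_min = 17.1773 − (3.4) = 13.7773 V.
Divide by LSB: 13.7773 × 2048/30 = 940.5303.
Truncating gives code 940.

940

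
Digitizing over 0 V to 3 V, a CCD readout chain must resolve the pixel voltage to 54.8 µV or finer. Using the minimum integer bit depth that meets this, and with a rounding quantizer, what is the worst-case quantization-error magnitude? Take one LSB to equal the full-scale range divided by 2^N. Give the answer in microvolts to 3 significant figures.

Span = 3 V.
Levels needed ≥ 3/54.8 µV = 54740. 2^16 = 65536 suffices, so N_min = 16.
LSB = 3 V / 2^16 = 45.776 µV.
|e|_max = LSB/2 = 22.9 µV.

22.9 µV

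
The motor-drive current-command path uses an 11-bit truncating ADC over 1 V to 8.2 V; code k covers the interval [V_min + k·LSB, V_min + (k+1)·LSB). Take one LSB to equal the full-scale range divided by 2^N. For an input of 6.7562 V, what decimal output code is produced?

1637

Range = 8.2 − (1) = 7.2 V. LSB = 7.2 V / 2^11 ≈ 3.516 mV.
code = ⌊(V_in − V_min)/LSB⌋ = ⌊(V_in − V_min) × 2^11 / range⌋
     = ⌊(6.7562 − (1)) × 2048 / 7.2⌋ = ⌊5.7562 × 2048/7.2⌋
     = ⌊1637.319⌋ = 1637.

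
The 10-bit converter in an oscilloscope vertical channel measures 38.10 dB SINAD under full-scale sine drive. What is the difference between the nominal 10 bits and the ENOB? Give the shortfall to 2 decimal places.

3.96 bits

Effective bits = (38.10 − 1.76)/6.02 = 6.0365.
10 − 6.0365 = 3.96 bits below nominal.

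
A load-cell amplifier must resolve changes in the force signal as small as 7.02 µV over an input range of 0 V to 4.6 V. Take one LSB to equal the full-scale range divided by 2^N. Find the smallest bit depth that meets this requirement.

Full-scale range = 4.6 V.
4.6 V / 7.02 µV = 655300. Since 2^19 = 524288 and 2^20 = 1048576, N = 20.

20 bits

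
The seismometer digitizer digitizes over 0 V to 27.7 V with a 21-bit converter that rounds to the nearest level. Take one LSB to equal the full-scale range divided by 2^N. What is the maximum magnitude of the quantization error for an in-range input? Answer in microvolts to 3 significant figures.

V_FS = 27.7 V.
One LSB is 27.7 V / 2097152 = 13.208 µV.
|e|_max = LSB/2 = 6.60 µV.

6.60 µV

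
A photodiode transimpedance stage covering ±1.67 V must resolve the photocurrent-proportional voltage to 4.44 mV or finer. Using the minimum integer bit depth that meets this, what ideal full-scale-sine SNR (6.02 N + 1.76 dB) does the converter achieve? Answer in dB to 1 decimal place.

62.0 dB

Range = 1.67 − (-1.67) = 3.34 V.
Need 2^N ≥ 3.34 V / 4.44 mV = 752.3 → N_min = 10.
6.02(10) + 1.76 = 61.96 dB.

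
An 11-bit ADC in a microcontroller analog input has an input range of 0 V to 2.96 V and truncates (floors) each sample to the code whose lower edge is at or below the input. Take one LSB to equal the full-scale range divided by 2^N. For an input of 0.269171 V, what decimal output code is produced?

186

V_FS = 2.96 V. LSB = 2.96 V / 2^11 ≈ 1.445 mV.
V_in − V_min = 0.269171 − (0) = 0.269171 V.
Divide by LSB: 0.269171 × 2048/2.96 = 186.2372.
Truncating gives code 186.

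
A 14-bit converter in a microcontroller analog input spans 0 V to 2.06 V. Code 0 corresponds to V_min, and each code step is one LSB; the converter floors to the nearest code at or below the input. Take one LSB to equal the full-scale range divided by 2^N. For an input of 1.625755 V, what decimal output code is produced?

12930

Span = 2.06 V. LSB = 2.06 V / 2^14 ≈ 125.7 µV.
V_in − V_min = 1.625755 − (0) = 1.625755 V.
Divide by LSB: 1.625755 × 16384/2.06 = 12930.2767.
Truncating gives code 12930.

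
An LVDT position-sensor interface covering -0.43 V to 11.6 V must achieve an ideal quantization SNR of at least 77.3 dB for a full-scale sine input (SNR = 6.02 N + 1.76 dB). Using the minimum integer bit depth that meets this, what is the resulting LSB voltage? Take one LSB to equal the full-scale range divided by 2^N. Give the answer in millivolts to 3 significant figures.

Range = 11.6 − (-0.43) = 12.03 V.
6.02 N + 1.76 ≥ 77.3 gives N ≥ 12.548, so the minimum integer is 13.
LSB = 12.03 V / 2^13 = 1.47 mV.

1.47 mV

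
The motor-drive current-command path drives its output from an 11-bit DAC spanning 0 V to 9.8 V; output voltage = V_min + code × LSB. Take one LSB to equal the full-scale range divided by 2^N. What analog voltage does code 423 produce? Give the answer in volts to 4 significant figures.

Range is 9.8 V. LSB = 9.8 V / 2^11.
V_out = V_min + code × LSB = 0 V + 423 × 9.8 V / 2048
      = 0 + 2.02412 = 2.02412 V.

2.024 V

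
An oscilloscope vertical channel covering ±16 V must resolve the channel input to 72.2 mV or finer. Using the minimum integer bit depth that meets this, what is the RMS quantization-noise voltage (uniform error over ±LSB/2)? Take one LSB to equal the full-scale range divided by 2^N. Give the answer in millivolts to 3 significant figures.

Span: 16 V − (-16 V) = 32 V.
32 V / 72.2 mV = 443.2. Since 2^8 = 256 and 2^9 = 512, N = 9.
One LSB is 32 V / 512 = 62.500 mV.
RMS noise = LSB/√12 = 18.0 mV.

18.0 mV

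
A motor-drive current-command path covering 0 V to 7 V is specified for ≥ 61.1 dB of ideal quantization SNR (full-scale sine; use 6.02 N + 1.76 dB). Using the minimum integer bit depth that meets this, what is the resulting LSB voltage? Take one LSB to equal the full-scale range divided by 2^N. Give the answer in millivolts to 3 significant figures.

6.84 mV

Full-scale range = 7 V.
N ≥ (61.1 − 1.76)/6.02 = 9.857 → N_min = 10.
LSB = 7 V ÷ 2^10 = 7/1024 V = 6.84 mV.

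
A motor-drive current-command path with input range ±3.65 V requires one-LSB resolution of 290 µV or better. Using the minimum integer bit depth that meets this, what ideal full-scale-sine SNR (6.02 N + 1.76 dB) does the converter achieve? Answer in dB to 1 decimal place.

92.1 dB

The full-scale span is 3.65 − (-3.65) = 7.3 V.
Need 2^N ≥ 7.3 V / 290 µV = 25170 → N_min = 15.
SNR = 6.02 × 15 + 1.76 = 92.06 dB.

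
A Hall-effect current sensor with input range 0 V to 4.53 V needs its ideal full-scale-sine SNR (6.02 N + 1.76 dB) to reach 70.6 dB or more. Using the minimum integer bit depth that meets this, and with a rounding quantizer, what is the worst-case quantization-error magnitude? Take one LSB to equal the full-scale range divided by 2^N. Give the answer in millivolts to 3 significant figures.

V_FS = 4.53 V.
N ≥ (70.6 − 1.76)/6.02 = 11.435 → N_min = 12.
Step size = 4.53/4096 V = 1.1060 mV.
Half an LSB is 0.553 mV.

0.553 mV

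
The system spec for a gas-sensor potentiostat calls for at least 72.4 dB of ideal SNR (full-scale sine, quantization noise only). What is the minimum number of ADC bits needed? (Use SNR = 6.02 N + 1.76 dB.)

12 bits

N ≥ (72.4 − 1.76)/6.02 = 11.734 → N_min = 12.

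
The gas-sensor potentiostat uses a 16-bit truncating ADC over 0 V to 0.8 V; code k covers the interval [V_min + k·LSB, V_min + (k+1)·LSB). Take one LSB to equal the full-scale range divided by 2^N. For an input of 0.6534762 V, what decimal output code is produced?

53532

V_FS = 0.8 V. LSB = 0.8 V / 2^16 ≈ 12.21 µV.
code = ⌊(V_in − V_min)/LSB⌋ = ⌊(V_in − V_min) × 2^16 / range⌋
     = ⌊(0.6534762 − (0)) × 65536 / 0.8⌋ = ⌊0.6534762 × 65536/0.8⌋
     = ⌊53532.770⌋ = 53532.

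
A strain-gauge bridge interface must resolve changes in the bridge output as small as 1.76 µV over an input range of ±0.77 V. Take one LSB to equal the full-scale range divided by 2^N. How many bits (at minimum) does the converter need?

20 bits

Span: 0.77 V − (-0.77 V) = 1.54 V.
Need 2^N ≥ 1.54 V / 1.76 µV = 875000 → N_min = 20.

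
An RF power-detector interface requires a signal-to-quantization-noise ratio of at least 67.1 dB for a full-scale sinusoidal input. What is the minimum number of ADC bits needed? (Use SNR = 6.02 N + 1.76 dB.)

11 bits

6.02 N + 1.76 ≥ 67.1 gives N ≥ 10.854, so the minimum integer is 11.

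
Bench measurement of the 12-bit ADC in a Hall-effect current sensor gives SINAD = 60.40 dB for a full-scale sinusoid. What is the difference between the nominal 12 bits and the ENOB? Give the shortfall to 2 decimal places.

2.26 bits

Effective bits = (60.40 − 1.76)/6.02 = 9.7409.
Shortfall = 12 − 9.7409 = 2.2591 bits.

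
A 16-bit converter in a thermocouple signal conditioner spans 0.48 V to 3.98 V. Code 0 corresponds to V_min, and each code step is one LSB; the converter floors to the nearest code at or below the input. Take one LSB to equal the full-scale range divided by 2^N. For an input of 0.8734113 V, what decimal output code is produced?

Full-scale range = 3.98 V − (0.48 V) = 3.5 V. LSB = 3.5 V / 2^16 ≈ 53.41 µV.
(V_in − V_min) × 2^16/range = (0.8734113 − (0.48)) × 65536/3.5 = 7366.458.
Floor → code = 7366.

7366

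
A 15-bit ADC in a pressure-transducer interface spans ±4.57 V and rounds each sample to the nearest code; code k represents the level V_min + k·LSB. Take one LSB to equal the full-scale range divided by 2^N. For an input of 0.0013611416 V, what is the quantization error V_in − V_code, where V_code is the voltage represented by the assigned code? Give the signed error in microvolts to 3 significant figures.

−33.5 µV

Range = 4.57 − (-4.57) = 9.14 V. LSB = 9.14 V / 2^15 ≈ 278.9 µV.
(0.0013611416 − (-4.57)) / LSB = 4.5713611416 × 32768/9.14 = 16388.8799. Nearest integer: k = 16389.
V_code = V_min + k × range/2^15 = -4.57 + 16389 × 9.14/32768 = 0.0013946533203 V.
Error = V_in − V_code = 0.0013611416 − (0.0013946533203) = −33.5 µV.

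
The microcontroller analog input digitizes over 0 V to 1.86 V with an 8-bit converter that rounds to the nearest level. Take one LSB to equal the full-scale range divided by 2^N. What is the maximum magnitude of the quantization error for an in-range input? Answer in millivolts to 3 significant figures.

3.63 mV

Full-scale range = 1.86 V.
LSB = 1.86 V ÷ 2^8 = 1.86/256 V = 7.2656 mV.
|e|_max = LSB/2 = 3.63 mV.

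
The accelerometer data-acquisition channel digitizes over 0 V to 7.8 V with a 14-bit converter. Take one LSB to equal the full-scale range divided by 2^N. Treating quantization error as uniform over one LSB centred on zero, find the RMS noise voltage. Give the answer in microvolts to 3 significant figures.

137 µV

V_FS = 7.8 V.
LSB = 7.8 V ÷ 2^14 = 7.8/16384 V = 476.07 µV.
V_rms = LSB/√12 = 476.07 µV / √12 = 137 µV.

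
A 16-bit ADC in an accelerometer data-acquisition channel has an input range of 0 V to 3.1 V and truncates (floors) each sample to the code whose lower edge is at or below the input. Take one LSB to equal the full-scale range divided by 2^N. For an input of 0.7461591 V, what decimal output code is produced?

15774

Span = 3.1 V. LSB = 3.1 V / 2^16 ≈ 47.30 µV.
code = ⌊(V_in − V_min)/LSB⌋ = ⌊(V_in − V_min) × 2^16 / range⌋
     = ⌊(0.7461591 − (0)) × 65536 / 3.1⌋ = ⌊0.7461591 × 65536/3.1⌋
     = ⌊15774.285⌋ = 15774.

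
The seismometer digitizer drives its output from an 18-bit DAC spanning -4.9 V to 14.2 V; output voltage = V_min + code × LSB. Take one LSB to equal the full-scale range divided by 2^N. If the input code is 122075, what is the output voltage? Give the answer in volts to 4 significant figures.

3.994 V

Range = 14.2 − (-4.9) = 19.1 V. LSB = 19.1 V / 2^18.
V_out = -4.9 + 122075 × (19.1/262144) V
      = -4.9 V + 8.89447 V = 3.99447 V.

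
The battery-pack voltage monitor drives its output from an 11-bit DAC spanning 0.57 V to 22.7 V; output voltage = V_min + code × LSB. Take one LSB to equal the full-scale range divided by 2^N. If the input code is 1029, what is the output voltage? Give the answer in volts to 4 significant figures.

11.69 V

Full-scale range = 22.7 V − (0.57 V) = 22.13 V. LSB = 22.13 V / 2^11.
V_out = 0.57 + 1029 × (22.13/2048) V
      = 0.57 + 11.1190 = 11.6890 V.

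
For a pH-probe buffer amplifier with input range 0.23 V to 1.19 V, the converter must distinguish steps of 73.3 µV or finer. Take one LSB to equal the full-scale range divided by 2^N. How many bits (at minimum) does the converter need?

14 bits

Span: 1.19 V − (0.23 V) = 0.96 V.
Levels needed ≥ 0.96/73.3 µV = 13100. 2^14 = 16384 suffices, so N_min = 14.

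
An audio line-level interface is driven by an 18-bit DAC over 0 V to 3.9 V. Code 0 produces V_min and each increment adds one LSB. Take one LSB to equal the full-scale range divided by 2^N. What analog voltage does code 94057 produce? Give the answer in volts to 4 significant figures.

Full-scale range = 3.9 V. LSB = 3.9 V / 2^18.
Output = V_min + (94057/262144) × range = 0 + 0.358799 × 3.9 V
      = 0 V + 1.39932 V = 1.39932 V.

1.399 V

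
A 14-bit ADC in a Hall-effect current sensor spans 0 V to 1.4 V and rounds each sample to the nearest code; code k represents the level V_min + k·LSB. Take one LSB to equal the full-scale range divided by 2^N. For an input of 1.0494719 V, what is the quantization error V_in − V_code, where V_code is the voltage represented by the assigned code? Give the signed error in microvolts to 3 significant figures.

−15.4 µV

Span = 1.4 V. LSB = 1.4 V / 2^14 ≈ 85.45 µV.
(V_in − V_min)/LSB = (1.0494719 − (0)) × 16384/1.4 = 12281.8197 → nearest code k = 12282.
V_code = V_min + k × range/2^14 = 0 + 12282 × 1.4/16384 = 1.0494873047 V.
Error = V_in − V_code = 1.0494719 − (1.0494873047) = −15.4 µV.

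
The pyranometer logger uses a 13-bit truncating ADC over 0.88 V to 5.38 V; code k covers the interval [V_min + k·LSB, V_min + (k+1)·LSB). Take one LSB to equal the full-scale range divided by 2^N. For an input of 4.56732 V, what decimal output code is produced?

The full-scale span is 5.38 − (0.88) = 4.5 V. LSB = 4.5 V / 2^13 ≈ 0.5493 mV.
(V_in − V_min) × 2^13/range = (4.56732 − (0.88)) × 8192/4.5 = 6712.561.
Floor → code = 6712.

6712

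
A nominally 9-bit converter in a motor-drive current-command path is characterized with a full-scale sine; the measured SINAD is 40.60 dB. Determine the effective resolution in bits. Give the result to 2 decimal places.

ENOB = (SINAD − 1.76) / 6.02 = (40.60 − 1.76) / 6.02 = 38.84 / 6.02 = 6.4518.

6.45 bits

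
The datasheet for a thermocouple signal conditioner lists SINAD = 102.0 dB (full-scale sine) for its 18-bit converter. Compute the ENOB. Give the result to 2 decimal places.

16.65 bits

(102.0 − 1.76) / 6.02 = 100.24/6.02 = 16.6512 effective bits.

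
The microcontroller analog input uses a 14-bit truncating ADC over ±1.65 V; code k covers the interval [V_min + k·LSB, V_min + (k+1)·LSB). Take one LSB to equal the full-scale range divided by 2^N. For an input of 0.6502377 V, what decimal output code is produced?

11420

The full-scale span is 1.65 − (-1.65) = 3.3 V. LSB = 3.3 V / 2^14 ≈ 201.4 µV.
V_in − V_min = 0.6502377 − (-1.65) = 2.3002377 V.
Divide by LSB: 2.3002377 × 16384/3.3 = 11420.3317.
Truncating gives code 11420.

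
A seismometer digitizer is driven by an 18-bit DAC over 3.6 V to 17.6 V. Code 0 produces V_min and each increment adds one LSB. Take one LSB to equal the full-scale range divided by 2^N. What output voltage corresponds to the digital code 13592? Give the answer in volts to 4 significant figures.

4.326 V

Span: 17.6 V − (3.6 V) = 14 V. LSB = 14 V / 2^18.
Output = V_min + (13592/262144) × range = 3.6 + 0.0518494 × 14 V
      = 3.6 + 0.725891 = 4.32589 V.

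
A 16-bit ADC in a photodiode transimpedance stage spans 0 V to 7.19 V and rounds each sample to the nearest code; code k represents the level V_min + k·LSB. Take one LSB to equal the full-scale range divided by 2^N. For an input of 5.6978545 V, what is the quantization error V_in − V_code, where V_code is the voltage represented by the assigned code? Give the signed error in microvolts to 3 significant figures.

+29.6 µV

Range is 7.19 V. LSB = 7.19 V / 2^16 ≈ 109.7 µV.
(5.6978545 − (0)) / LSB = 5.6978545 × 65536/7.19 = 51935.2702. Nearest integer: k = 51935.
Reconstructed level: 0 + 51935 × 7.19/65536 V = 5.6978248596 V.
V_in − V_code = 5.6978545 − (5.6978248596) = +29.6 µV.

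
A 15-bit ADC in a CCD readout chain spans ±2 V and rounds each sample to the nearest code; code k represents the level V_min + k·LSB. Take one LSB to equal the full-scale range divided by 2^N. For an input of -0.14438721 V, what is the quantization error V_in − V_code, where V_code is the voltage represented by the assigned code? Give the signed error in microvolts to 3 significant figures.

Span: 2 V − (-2 V) = 4 V. LSB = 4 V / 2^15 ≈ 122.1 µV.
Position in LSBs: (-0.14438721 − (-2)) × 32768/4 = 15201.1800; rounding gives k = 15201.
V_code = -2 + (15201/32768) × 4 = -0.14440917969 V.
e = -0.14438721 − (-0.14440917969) = +22.0 µV.

+22.0 µV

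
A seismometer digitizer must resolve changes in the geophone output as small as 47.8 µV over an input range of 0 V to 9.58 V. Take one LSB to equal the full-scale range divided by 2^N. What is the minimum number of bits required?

18 bits

V_FS = 9.58 V.
Levels needed ≥ 9.58/47.8 µV = 200400. 2^18 = 262144 suffices, so N_min = 18.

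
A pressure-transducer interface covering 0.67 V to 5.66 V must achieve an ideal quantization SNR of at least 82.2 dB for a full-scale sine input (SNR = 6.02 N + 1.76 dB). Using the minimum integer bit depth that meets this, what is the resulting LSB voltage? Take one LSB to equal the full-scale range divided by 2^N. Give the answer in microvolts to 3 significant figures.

305 µV

Full-scale range = 5.66 V − (0.67 V) = 4.99 V.
Solving 6.02 N ≥ 82.2 − 1.76: N ≥ 13.362. Round up → N = 14.
LSB = 4.99 V / 2^14 = 305 µV.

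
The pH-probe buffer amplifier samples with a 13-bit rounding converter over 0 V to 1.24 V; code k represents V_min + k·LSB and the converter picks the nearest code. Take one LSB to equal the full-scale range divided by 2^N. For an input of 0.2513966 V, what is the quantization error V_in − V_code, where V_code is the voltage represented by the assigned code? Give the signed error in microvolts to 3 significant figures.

Full-scale range = 1.24 V. LSB = 1.24 V / 2^13 ≈ 151.4 µV.
(V_in − V_min)/LSB = (0.2513966 − (0)) × 8192/1.24 = 1660.8395 → nearest code k = 1661.
V_code = 0 + (1661/8192) × 1.24 = 0.2514208984 V.
e = 0.2513966 − (0.2514208984) = −24.3 µV.

−24.3 µV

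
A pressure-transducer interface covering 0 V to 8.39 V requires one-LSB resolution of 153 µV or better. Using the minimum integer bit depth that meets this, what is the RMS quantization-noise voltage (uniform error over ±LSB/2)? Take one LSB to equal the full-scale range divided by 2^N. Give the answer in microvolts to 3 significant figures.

37.0 µV

V_FS = 8.39 V.
Need 2^N ≥ 8.39 V / 153 µV = 54840 → N_min = 16.
One LSB is 8.39 V / 65536 = 128.02 µV.
V_rms = LSB/√12 = 37.0 µV.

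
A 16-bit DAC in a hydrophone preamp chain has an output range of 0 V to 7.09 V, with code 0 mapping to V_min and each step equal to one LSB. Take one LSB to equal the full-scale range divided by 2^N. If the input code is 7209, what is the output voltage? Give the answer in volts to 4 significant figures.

0.7799 V

Range is 7.09 V. LSB = 7.09 V / 2^16.
V_out = 0 + 7209 × (7.09/65536) V
      = 0 V + 0.779904 V = 0.779904 V.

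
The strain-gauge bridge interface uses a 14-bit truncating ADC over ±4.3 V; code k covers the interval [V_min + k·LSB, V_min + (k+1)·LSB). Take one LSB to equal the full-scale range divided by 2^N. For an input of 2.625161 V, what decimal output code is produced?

13193

Full-scale range = 4.3 V − (-4.3 V) = 8.6 V. LSB = 8.6 V / 2^14 ≈ 0.5249 mV.
code = ⌊(V_in − V_min)/LSB⌋ = ⌊(V_in − V_min) × 2^14 / range⌋
     = ⌊(2.625161 − (-4.3)) × 16384 / 8.6⌋ = ⌊6.925161 × 16384/8.6⌋
     = ⌊13193.237⌋ = 13193.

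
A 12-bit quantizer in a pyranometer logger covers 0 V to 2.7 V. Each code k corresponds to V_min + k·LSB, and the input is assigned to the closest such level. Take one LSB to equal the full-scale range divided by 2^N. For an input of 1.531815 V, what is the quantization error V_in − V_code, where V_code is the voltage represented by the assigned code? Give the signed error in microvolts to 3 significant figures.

−119 µV

Range is 2.7 V. LSB = 2.7 V / 2^12 ≈ 0.6592 mV.
(V_in − V_min)/LSB = (1.531815 − (0)) × 4096/2.7 = 2323.8201 → nearest code k = 2324.
V_code = 0 + (2324/4096) × 2.7 = 1.531933594 V.
e = 1.531815 − (1.531933594) = −119 µV.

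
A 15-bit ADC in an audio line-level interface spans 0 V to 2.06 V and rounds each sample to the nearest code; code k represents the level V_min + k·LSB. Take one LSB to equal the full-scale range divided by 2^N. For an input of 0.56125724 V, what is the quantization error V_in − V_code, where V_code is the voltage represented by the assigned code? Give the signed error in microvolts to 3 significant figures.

Span = 2.06 V. LSB = 2.06 V / 2^15 ≈ 62.87 µV.
(0.56125724 − (0)) / LSB = 0.56125724 × 32768/2.06 = 8927.8045. Nearest integer: k = 8928.
Reconstructed level: 0 + 8928 × 2.06/32768 V = 0.56126953125 V.
V_in − V_code = 0.56125724 − (0.56126953125) = −12.3 µV.

−12.3 µV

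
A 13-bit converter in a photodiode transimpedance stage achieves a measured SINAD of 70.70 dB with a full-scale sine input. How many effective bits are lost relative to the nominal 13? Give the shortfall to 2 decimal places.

Effective bits = (70.70 − 1.76)/6.02 = 11.4518.
Shortfall = 13 − 11.4518 = 1.5482 bits.

1.55 bits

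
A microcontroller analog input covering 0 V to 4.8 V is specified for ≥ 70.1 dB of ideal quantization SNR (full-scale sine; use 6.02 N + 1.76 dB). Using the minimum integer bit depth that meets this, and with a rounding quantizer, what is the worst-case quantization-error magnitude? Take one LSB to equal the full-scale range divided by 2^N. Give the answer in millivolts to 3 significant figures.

Full-scale range = 4.8 V.
N ≥ (70.1 − 1.76)/6.02 = 11.352 → N_min = 12.
LSB = 4.8 V / 2^12 = 1.1719 mV.
|e|_max = LSB/2 = 0.586 mV.

0.586 mV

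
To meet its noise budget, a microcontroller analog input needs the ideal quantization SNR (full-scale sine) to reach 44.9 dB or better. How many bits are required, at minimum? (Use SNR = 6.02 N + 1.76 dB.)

8 bits

Solving 6.02 N ≥ 44.9 − 1.76: N ≥ 7.166. Round up → N = 8.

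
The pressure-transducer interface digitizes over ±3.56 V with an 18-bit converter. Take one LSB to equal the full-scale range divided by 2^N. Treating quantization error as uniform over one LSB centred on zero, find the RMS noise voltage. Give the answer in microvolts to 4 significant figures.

7.841 µV

Full-scale range = 3.56 V − (-3.56 V) = 7.12 V.
LSB = 7.12 V / 2^18 = 27.1606 µV.
V_rms = LSB/√12 = 27.1606 µV / √12 = 7.841 µV.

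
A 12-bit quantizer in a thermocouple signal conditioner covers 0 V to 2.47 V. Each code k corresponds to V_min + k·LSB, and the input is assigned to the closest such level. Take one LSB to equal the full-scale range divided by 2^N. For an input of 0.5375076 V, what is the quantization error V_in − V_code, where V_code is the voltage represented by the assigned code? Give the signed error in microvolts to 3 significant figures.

+210 µV

Range is 2.47 V. LSB = 2.47 V / 2^12 ≈ 0.6030 mV.
(V_in − V_min)/LSB = (0.5375076 − (0)) × 4096/2.47 = 891.3486 → nearest code k = 891.
Reconstructed level: 0 + 891 × 2.47/4096 V = 0.5372973633 V.
V_in − V_code = 0.5375076 − (0.5372973633) = +210 µV.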